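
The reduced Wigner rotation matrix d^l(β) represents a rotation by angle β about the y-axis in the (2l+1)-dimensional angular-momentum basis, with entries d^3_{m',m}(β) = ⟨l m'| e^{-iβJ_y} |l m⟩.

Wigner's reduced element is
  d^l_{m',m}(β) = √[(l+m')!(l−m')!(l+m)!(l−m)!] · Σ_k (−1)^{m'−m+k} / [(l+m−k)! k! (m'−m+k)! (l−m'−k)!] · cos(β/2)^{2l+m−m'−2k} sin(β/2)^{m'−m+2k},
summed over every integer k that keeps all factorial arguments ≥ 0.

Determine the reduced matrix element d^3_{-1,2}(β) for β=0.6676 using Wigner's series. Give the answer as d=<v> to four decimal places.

d^3_{-1,2}(β=0.6676) via Wigner's sum:
Half-angle: c=0.944804, s=0.327636. N=√(2·24·120·1)=75.894664
k∈{3,4} keeps every argument non-negative
  k=3: (−1)^0·75.8947/(12)·0.9448^3·0.3276^3 = +0.187598
  k=4: (−1)^1·75.8947/(24)·0.9448^1·0.3276^5 = -0.011280
d^3_{-1,2}(0.6676) = +0.187598 -0.011280 = +0.176319

d=0.1763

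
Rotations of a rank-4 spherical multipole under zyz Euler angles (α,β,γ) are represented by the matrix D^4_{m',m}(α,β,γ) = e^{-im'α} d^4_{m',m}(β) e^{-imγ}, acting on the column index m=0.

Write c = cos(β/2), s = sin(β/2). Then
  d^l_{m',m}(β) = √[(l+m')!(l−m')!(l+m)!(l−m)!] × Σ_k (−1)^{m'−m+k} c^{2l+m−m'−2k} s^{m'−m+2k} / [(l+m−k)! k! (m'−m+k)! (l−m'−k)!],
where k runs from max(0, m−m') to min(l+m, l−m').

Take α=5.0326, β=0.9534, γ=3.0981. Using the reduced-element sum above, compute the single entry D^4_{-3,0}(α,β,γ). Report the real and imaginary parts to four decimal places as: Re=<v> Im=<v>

Re=-0.3804 Im=0.2660

D^4_{-3,0}(5.0326,0.9534,3.0981) = e^{-i·-3·5.0326}·d^4_{-3,0}(0.9534)·e^{-i·0·3.0981}. Compute d first:
Half-angle: c=0.888514, s=0.458850. N=√(1·5040·24·24)=1703.830978
The bounds max(0,m−m')=3 and min(l+m,l−m')=4 give 2 terms
  k=3: (−1)^0·1703.8310/(144)·0.8885^5·0.4588^3 = +0.632989
  k=4: (−1)^1·1703.8310/(144)·0.8885^3·0.4588^5 = -0.168814
d^4_{-3,0}(0.9534) = +0.632989 -0.168814 = +0.464175
Phases: e^{-i·(-3)·5.0326}=-0.819554+0.573001i, e^{-i·(0)·3.0981}=+1.000000+0.000000i ⇒ D=-0.380417+0.265973i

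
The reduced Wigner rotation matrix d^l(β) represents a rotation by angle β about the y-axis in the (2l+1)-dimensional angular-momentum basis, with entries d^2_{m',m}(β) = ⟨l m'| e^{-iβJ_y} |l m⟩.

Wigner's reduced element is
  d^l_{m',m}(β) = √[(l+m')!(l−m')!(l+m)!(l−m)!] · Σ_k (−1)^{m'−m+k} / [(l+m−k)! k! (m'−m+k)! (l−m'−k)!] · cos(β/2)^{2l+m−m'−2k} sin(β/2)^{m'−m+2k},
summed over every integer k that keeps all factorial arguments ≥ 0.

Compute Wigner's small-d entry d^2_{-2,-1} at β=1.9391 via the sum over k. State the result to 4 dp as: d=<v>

d^2_{-2,-1}(β=1.9391) via Wigner's sum:
With c≡cos(β/2)=0.565671 and s≡sin(β/2)=0.824631, N=[1·24·1·6]^{1/2}=12.000000
k: max(0,(-1)−(-2))=1 … min(2+(-1),2−(-2))=1
  k=1: (−1)^0·12.0000/(6)·0.5657^3·0.8246^1 = +0.298525
d^2_{-2,-1}(1.9391) = +0.298525

d=0.2985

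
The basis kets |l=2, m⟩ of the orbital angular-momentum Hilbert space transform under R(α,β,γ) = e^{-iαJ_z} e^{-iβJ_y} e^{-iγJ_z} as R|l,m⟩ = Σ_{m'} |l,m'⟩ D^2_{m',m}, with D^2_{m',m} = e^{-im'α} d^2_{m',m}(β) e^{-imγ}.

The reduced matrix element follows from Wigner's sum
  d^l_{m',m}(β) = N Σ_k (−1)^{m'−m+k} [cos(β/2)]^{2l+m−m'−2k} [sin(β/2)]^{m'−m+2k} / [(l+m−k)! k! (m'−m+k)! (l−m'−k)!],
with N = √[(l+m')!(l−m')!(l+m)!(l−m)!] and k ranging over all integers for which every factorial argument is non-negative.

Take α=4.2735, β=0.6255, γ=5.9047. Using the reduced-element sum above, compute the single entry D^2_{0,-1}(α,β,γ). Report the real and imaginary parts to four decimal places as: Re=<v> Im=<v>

Re=-0.5402 Im=0.2148

Split into d^2_{0,-1}(β=0.6255) × two z-phases.
c=cos(0.6255/2)=0.951491, s=sin(0.6255/2)=0.307676; N=√[2·2·1·6]=4.898979
The bounds max(0,m−m')=0 and min(l+m,l−m')=1 give 2 terms
  k=0: (−1)^1·4.8990/(2)·0.9515^3·0.3077^1 = -0.649208
  k=1: (−1)^2·4.8990/(2)·0.9515^1·0.3077^3 = +0.067883
d^2_{0,-1}(0.6255) = -0.649208 +0.067883 = -0.581325
Phases: e^{-i·(0)·4.2735}=+1.000000+0.000000i, e^{-i·(-1)·5.9047}=+0.929225-0.369513i ⇒ D=-0.540182+0.214807i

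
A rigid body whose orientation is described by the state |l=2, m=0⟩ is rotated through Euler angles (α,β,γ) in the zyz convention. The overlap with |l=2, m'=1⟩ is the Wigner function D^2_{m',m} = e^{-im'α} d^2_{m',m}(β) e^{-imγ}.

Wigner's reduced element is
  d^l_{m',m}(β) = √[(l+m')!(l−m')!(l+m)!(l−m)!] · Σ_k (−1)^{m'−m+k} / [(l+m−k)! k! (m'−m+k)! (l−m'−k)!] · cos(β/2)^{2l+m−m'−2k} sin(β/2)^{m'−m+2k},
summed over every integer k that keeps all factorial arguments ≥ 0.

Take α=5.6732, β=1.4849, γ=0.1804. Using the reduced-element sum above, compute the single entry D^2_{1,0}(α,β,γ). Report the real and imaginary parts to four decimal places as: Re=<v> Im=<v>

Re=-0.0858 Im=-0.0600

First d^2_{1,0}(β=1.4849), then the phase factors e^{-i(1)α} and e^{-i(0)γ}:
Half-angle: c=0.736814, s=0.676095. N=√(6·1·2·2)=4.898979
Admissible k: 0..1 (factorial args all ≥0)
  k=0: (−1)^1·4.8990/(2)·0.7368^3·0.6761^1 = -0.662457
  k=1: (−1)^2·4.8990/(2)·0.7368^1·0.6761^3 = +0.557773
d^2_{1,0}(1.4849) = -0.662457 +0.557773 = -0.104684
D = (+0.819656+0.572855i)·(-0.104684)·(+1.000000+0.000000i) = -0.085805-0.059969i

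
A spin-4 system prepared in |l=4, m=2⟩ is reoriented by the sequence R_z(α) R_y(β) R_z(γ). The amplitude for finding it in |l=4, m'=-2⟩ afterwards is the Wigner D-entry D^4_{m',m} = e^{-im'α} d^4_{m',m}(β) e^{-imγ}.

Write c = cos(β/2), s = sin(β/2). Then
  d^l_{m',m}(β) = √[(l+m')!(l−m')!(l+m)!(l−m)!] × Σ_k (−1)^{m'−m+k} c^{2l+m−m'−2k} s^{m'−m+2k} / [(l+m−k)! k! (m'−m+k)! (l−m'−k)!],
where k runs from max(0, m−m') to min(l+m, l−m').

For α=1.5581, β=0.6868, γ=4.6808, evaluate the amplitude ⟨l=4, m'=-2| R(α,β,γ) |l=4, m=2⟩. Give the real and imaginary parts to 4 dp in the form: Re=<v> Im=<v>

Split into d^4_{-2,2}(β=0.6868) × two z-phases.
Half-angle: c=0.941615, s=0.336691. N=√(2·720·720·2)=1440.000000
k∈{4,5,6} keeps every argument non-negative
  k=4: (−1)^0·1440.0000/(96)·0.9416^4·0.3367^4 = +0.151534
  k=5: (−1)^1·1440.0000/(120)·0.9416^2·0.3367^6 = -0.015499
  k=6: (−1)^2·1440.0000/(1440)·0.9416^0·0.3367^8 = +0.000165
d^4_{-2,2}(0.6868) = +0.151534 -0.015499 +0.000165 = +0.136199
D = (-0.999678+0.025390i)·(+0.136199)·(-0.998005-0.063136i) = +0.136102+0.005145i

Re=0.1361 Im=0.0051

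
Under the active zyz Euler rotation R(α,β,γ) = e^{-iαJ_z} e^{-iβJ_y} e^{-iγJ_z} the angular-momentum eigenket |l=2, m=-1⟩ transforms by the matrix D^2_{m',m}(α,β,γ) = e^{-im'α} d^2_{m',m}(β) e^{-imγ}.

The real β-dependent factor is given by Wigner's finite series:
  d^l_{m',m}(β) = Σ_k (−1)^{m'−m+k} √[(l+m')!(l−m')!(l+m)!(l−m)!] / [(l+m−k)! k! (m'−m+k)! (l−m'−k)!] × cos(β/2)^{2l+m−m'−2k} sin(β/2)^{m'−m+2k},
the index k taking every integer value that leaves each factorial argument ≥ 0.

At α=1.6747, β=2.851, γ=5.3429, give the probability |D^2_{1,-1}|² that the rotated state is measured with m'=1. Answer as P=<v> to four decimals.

D^2_{1,-1}(1.6747,2.851,5.3429) = e^{-i·1·1.6747}·d^2_{1,-1}(2.851)·e^{-i·-1·5.3429}. Compute d first:
c=cos(2.851/2)=0.144786, s=sin(2.851/2)=0.989463; N=√[6·1·1·6]=6.000000
The bounds max(0,m−m')=0 and min(l+m,l−m')=1 give 2 terms
  k=0: (−1)^2·6.0000/(2)·0.1448^2·0.9895^2 = +0.061570
  k=1: (−1)^3·6.0000/(6)·0.1448^0·0.9895^4 = -0.958514
d^2_{1,-1}(2.851) = +0.061570 -0.958514 = -0.896943
|D^2_{1,-1}|² = |d^2_{1,-1}(β)|² = (-0.896943)² = 0.804507 (the z-rotation phases have unit modulus)

P=0.8045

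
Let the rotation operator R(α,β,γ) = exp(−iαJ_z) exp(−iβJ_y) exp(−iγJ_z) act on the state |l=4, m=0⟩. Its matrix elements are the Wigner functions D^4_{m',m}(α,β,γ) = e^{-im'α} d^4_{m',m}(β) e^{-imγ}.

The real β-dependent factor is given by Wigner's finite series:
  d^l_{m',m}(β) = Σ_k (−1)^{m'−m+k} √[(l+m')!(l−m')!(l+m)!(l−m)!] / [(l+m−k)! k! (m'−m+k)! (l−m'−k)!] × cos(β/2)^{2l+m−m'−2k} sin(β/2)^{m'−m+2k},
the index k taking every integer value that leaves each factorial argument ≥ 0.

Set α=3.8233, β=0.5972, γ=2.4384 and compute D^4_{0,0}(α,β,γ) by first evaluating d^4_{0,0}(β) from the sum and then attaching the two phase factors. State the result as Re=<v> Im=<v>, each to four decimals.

Re=-0.1436 Im=0.0000

First d^4_{0,0}(β=0.5972), then the phase factors e^{-i(0)α} and e^{-i(0)γ}:
Half-angle: c=0.955749, s=0.294182. N=√(24·24·24·24)=576.000000
The bounds max(0,m−m')=0 and min(l+m,l−m')=4 give 5 terms
  k=0: (−1)^0·576.0000/(576)·0.9557^8·0.2942^0 = +0.696229
  k=1: (−1)^1·576.0000/(36)·0.9557^6·0.2942^2 = -1.055401
  k=2: (−1)^2·576.0000/(16)·0.9557^4·0.2942^4 = +0.224981
  k=3: (−1)^3·576.0000/(36)·0.9557^2·0.2942^6 = -0.009473
  k=4: (−1)^4·576.0000/(576)·0.9557^0·0.2942^8 = +0.000056
d^4_{0,0}(0.5972) = +0.696229 -1.055401 +0.224981 -0.009473 +0.000056 = -0.143609
D = (+1.000000+0.000000i)·(-0.143609)·(+1.000000+0.000000i) = -0.143609+0.000000i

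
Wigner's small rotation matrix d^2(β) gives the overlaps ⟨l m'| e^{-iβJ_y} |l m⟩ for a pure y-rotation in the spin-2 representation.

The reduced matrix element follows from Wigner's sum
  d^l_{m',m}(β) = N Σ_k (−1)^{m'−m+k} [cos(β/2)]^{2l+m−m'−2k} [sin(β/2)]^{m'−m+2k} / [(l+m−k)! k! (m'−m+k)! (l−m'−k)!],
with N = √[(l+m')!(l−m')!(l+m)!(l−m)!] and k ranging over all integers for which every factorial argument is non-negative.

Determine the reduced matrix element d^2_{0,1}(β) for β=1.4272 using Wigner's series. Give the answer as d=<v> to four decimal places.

d=0.1735

d^2_{0,1}(β=1.4272) via Wigner's sum:
c=cos(1.4272/2)=0.756010, s=sin(1.4272/2)=0.654560; N=√[2·2·6·1]=4.898979
Admissible k: 1..2 (factorial args all ≥0)
  k=1: (−1)^0·4.8990/(2)·0.7560^3·0.6546^1 = +0.692800
  k=2: (−1)^1·4.8990/(2)·0.7560^1·0.6546^3 = -0.519339
d^2_{0,1}(1.4272) = +0.692800 -0.519339 = +0.173461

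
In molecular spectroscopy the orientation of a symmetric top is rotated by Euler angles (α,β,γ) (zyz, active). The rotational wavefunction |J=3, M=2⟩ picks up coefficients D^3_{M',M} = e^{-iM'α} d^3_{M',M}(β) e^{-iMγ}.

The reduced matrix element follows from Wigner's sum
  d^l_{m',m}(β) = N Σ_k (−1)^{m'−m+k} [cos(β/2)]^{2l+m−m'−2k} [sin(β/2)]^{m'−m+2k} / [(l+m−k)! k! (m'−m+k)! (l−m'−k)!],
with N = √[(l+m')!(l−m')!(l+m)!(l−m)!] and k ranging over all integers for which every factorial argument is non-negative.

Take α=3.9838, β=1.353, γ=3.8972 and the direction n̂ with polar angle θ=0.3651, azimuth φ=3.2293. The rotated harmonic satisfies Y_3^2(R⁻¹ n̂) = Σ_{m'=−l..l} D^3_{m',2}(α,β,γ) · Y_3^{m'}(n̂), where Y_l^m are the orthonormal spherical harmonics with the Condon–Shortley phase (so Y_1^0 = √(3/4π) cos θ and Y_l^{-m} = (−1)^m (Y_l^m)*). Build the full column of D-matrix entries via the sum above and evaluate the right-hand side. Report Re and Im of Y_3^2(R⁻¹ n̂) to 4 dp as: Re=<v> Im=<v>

Re=0.2133 Im=-0.3012

Need the full column D^3_{m',2} for m'=−3..3 at α=3.9838, β=1.353, γ=3.8972.
cos(β/2)=0.779769, sin(β/2)=0.626068
d^3_{-3,2}: single k=5 term ⇒ +0.183716;  D = -0.096869-0.156103i
d^3_{-2,2}: k∈[4..5] ⇒ +0.467075 -0.060218 = +0.406857;  D = +0.400770+0.070116i
d^3_{-1,2}: k∈[3..4] ⇒ +0.735853 -0.237177 = +0.498677;  D = -0.391181+0.309283i
d^3_{0,2}: k∈[2..3] ⇒ +0.793718 -0.511655 = +0.282063;  D = +0.016796-0.281563i
d^3_{1,2}: k∈[1..2] ⇒ +0.570756 -0.735853 = -0.165098;  D = -0.116417-0.117065i
d^3_{2,2}: k∈[0..1] ⇒ +0.224799 -0.724562 = -0.499763;  D = +0.499034-0.026992i
d^3_{3,2}: single k=0 term ⇒ -0.442106;  D = -0.276116+0.345279i
Y_3^{m'}(θ=0.3651,φ=3.2293) and Σ D·Y over m':
  (-0.0969-0.1561i)·(-0.0183+0.0049i)  (+0.4008+0.0701i)·(+0.1198-0.0212i)  (-0.3912+0.3093i)·(-0.3865+0.0340i)  (+0.0168-0.2816i)·(+0.4750+0.0000i)  (-0.1164-0.1171i)·(+0.3865+0.0340i)  (+0.4990-0.0270i)·(+0.1198+0.0212i)  (-0.2761+0.3453i)·(+0.0183+0.0049i)
Y_3^2(R⁻¹ n̂) = +0.213307-0.301172i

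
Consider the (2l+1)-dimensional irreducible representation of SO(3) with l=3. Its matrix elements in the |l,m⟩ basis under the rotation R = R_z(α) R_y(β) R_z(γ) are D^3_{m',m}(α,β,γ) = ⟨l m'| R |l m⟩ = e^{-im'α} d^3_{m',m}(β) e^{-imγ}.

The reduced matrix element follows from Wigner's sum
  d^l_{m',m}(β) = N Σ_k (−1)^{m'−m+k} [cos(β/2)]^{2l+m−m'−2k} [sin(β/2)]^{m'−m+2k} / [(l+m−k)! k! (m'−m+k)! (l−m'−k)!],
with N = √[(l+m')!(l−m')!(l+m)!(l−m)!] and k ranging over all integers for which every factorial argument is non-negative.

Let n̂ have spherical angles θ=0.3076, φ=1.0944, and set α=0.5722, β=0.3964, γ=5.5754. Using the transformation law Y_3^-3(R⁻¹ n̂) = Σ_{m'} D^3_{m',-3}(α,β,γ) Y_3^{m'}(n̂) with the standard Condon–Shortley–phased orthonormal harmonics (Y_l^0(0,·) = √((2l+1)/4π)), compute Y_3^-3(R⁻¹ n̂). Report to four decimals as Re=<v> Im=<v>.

Re=-0.0028 Im=-0.0015

Need the full column D^3_{m',-3} for m'=−3..3 at α=0.5722, β=0.3964, γ=5.5754.
cos(β/2)=0.980423, sin(β/2)=0.196905
d^3_{-3,-3}: single k=0 term ⇒ +0.888137;  D = +0.815673-0.351375i
d^3_{-2,-3}: single k=0 term ⇒ -0.436917;  D = -0.243751+0.362604i
d^3_{-1,-3}: single k=0 term ⇒ +0.138743;  D = +0.002725-0.138716i
d^3_{0,-3}: single k=0 term ⇒ -0.032175;  D = +0.016888+0.027387i
d^3_{1,-3}: single k=0 term ⇒ +0.005596;  D = -0.005049-0.002414i
d^3_{2,-3}: single k=0 term ⇒ -0.000711;  D = +0.000705-0.000089i
d^3_{3,-3}: single k=0 term ⇒ +0.000058;  D = -0.000045+0.000037i
Y_3^{m'}(θ=0.3076,φ=1.0944) and Σ D·Y over m':
  (+0.8157-0.3514i)·(-0.0115+0.0016i)  (-0.2438+0.3626i)·(-0.0517-0.0728i)  (+0.0027-0.1387i)·(+0.1589-0.3080i)  (+0.0169+0.0274i)·(+0.5483+0.0000i)  (-0.0050-0.0024i)·(-0.1589-0.3080i)  (+0.0007-0.0001i)·(-0.0517+0.0728i)  (-0.0000+0.0000i)·(+0.0115+0.0016i)
Y_3^-3(R⁻¹ n̂) = -0.002777-0.001532i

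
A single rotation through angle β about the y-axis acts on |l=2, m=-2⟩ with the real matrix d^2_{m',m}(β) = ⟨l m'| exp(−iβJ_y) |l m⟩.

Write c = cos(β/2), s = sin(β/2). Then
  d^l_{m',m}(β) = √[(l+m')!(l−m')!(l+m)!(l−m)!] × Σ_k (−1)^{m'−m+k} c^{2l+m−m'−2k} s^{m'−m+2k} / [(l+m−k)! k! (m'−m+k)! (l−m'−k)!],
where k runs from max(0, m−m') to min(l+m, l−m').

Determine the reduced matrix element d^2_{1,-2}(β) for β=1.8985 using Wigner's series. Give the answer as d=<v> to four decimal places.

d=-0.6258

d^2_{1,-2}(β=1.8985) via Wigner's sum:
c=cos(1.8985/2)=0.582293, s=sin(1.8985/2)=0.812979; N=√[6·1·1·24]=12.000000
Admissible k: 0..0 (factorial args all ≥0)
  k=0: (−1)^3·12.0000/(6)·0.5823^1·0.8130^3 = -0.625763
d^2_{1,-2}(1.8985) = -0.625763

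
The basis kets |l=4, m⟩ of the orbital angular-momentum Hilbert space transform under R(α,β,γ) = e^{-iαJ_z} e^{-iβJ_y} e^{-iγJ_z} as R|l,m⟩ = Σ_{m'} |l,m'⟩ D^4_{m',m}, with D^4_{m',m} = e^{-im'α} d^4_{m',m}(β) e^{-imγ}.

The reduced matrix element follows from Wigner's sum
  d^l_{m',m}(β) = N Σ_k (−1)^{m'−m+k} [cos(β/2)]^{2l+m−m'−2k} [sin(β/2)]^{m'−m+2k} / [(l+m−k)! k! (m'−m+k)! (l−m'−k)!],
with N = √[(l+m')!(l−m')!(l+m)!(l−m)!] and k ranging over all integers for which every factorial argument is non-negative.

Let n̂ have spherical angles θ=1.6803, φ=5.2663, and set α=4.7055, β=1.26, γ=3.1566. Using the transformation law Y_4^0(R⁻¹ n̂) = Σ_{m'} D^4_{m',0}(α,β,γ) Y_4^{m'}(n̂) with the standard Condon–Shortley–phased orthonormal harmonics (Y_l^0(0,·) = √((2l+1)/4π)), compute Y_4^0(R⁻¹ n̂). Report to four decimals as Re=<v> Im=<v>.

Need the full column D^4_{m',0} for m'=−4..4 at α=4.7055, β=1.26, γ=3.1566.
cos(β/2)=0.808028, sin(β/2)=0.589145
d^4_{-4,0}: single k=4 term ⇒ +0.429677;  D = +0.429513-0.011839i
d^4_{-3,0}: k∈[3..4] ⇒ +0.833414 -0.443050 = +0.390364;  D = +0.008067+0.390281i
d^4_{-2,0}: k∈[2..4] ⇒ +0.916478 -1.299220 +0.259004 = -0.123738;  D = +0.123726-0.001705i
d^4_{-1,0}: k∈[1..4] ⇒ +0.592543 -1.890005 +1.004743 -0.089022 = -0.381741;  D = +0.002630+0.381732i
d^4_{0,0}: k∈[0..4] ⇒ +0.181723 -1.545685 +1.848822 -0.436822 +0.014514 = +0.062552;  D = +0.062552+0.000000i
d^4_{1,0}: k∈[0..3] ⇒ -0.592543 +1.890005 -1.004743 +0.089022 = +0.381741;  D = -0.002630+0.381732i
d^4_{2,0}: k∈[0..2] ⇒ +0.916478 -1.299220 +0.259004 = -0.123738;  D = +0.123726+0.001705i
d^4_{3,0}: k∈[0..1] ⇒ -0.833414 +0.443050 = -0.390364;  D = -0.008067+0.390281i
d^4_{4,0}: single k=0 term ⇒ +0.429677;  D = +0.429513+0.011839i
Y_4^{m'}(θ=1.6803,φ=5.2663) and Σ D·Y over m':
  (+0.4295-0.0118i)·(-0.2597-0.3453i)  (+0.0081+0.3903i)·(+0.1338-0.0122i)  (+0.1237-0.0017i)·(+0.1353-0.2710i)  (+0.0026+0.3817i)·(+0.0788+0.1275i)  (+0.0626+0.0000i)·(+0.2800+0.0000i)  (-0.0026+0.3817i)·(-0.0788+0.1275i)  (+0.1237+0.0017i)·(+0.1353+0.2710i)  (-0.0081+0.3903i)·(-0.1338-0.0122i)  (+0.4295+0.0118i)·(-0.2597+0.3453i)
Y_4^0(R⁻¹ n̂) = -0.266404+0.000000i

Re=-0.2664 Im=0.0000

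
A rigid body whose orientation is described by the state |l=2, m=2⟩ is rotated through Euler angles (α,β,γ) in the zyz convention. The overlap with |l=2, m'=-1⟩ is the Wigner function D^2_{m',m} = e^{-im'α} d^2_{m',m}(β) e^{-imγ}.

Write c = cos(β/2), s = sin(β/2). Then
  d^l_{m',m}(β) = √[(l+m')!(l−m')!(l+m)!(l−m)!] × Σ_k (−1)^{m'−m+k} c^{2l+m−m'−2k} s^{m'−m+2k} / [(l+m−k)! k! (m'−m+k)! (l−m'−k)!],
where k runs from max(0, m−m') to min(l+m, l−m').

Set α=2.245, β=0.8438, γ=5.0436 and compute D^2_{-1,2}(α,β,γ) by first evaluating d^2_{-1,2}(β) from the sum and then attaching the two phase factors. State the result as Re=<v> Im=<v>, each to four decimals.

Re=0.0015 Im=-0.1253

First d^2_{-1,2}(β=0.8438), then the phase factors e^{-i(-1)α} and e^{-i(2)γ}:
Half-angle: c=0.912313, s=0.409495. N=√(1·6·24·1)=12.000000
k∈{3} keeps every argument non-negative
  k=3: (−1)^0·12.0000/(6)·0.9123^1·0.4095^3 = +0.125290
d^2_{-1,2}(0.8438) = +0.125290
Phases: e^{-i·(-1)·2.245}=-0.624275+0.781204i, e^{-i·(2)·5.0436}=-0.788505+0.615028i ⇒ D=+0.001476-0.125282i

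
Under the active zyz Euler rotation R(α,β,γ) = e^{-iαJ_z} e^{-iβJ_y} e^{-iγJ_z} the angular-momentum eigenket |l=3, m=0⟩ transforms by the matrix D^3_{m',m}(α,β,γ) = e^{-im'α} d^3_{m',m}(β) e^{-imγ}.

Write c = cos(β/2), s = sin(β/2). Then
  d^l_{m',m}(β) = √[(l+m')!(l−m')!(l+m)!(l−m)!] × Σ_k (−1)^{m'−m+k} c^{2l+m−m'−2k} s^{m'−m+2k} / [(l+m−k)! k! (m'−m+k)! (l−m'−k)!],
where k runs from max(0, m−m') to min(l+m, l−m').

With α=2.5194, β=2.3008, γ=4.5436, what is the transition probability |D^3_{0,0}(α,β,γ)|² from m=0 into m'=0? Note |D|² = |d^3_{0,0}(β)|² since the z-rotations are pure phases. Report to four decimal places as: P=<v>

P=0.0670

Split into d^3_{0,0}(β=2.3008) × two z-phases.
c=cos(2.3008/2)=0.408122, s=sin(2.3008/2)=0.912927; N=√[6·6·6·6]=36.000000
k: max(0,(0)−(0))=0 … min(3+(0),3−(0))=3
  k=0: (−1)^0·36.0000/(36)·0.4081^6·0.9129^0 = +0.004621
  k=1: (−1)^1·36.0000/(4)·0.4081^4·0.9129^2 = -0.208102
  k=2: (−1)^2·36.0000/(4)·0.4081^2·0.9129^4 = +1.041281
  k=3: (−1)^3·36.0000/(36)·0.4081^0·0.9129^6 = -0.578918
d^3_{0,0}(2.3008) = +0.004621 -0.208102 +1.041281 -0.578918 = +0.258882
|D^3_{0,0}|² = |d^3_{0,0}(β)|² = (+0.258882)² = 0.067020 (the z-rotation phases have unit modulus)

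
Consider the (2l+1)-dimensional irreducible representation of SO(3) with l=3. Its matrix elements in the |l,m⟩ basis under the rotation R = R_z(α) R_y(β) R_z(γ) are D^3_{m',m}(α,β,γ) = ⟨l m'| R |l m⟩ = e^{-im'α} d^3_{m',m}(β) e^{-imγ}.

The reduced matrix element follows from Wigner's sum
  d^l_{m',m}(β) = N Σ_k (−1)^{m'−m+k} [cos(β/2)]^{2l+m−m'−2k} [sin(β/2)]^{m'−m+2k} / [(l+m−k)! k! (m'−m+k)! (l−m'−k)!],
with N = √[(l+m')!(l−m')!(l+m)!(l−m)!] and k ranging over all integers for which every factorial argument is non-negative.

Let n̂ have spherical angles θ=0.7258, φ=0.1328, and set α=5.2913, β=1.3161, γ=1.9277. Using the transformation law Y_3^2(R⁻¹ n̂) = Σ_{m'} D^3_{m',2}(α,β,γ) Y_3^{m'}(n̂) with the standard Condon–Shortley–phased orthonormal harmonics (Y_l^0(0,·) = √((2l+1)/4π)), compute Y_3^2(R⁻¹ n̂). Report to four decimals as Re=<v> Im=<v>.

Need the full column D^3_{m',2} for m'=−3..3 at α=5.2913, β=1.3161, γ=1.9277.
cos(β/2)=0.791186, sin(β/2)=0.611575
d^3_{-3,2}: single k=5 term ⇒ +0.165807;  D = +0.141539-0.086364i
d^3_{-2,2}: k∈[4..5] ⇒ +0.437852 -0.052324 = +0.385528;  D = +0.348145+0.165611i
d^3_{-1,2}: k∈[3..4] ⇒ +0.716499 -0.214056 = +0.502443;  D = +0.067572+0.497879i
d^3_{0,2}: k∈[2..3] ⇒ +0.802741 -0.479642 = +0.323098;  D = -0.244222+0.211538i
d^3_{1,2}: k∈[1..2] ⇒ +0.599575 -0.716499 = -0.116924;  D = +0.112433+0.032097i
d^3_{2,2}: k∈[0..1] ⇒ +0.245286 -0.732799 = -0.487513;  D = +0.144458+0.465619i
d^3_{3,2}: single k=0 term ⇒ -0.464429;  D = -0.296003+0.357878i
Y_3^{m'}(θ=0.7258,φ=0.1328) and Σ D·Y over m':
  (+0.1415-0.0864i)·(+0.1124-0.0473i)  (+0.3481+0.1656i)·(+0.3249-0.0884i)  (+0.0676+0.4979i)·(+0.3821-0.0510i)  (-0.2442+0.2115i)·(-0.0566+0.0000i)  (+0.1124+0.0321i)·(-0.3821-0.0510i)  (+0.1445+0.4656i)·(+0.3249+0.0884i)  (-0.2960+0.3579i)·(-0.1124-0.0473i)
Y_3^2(R⁻¹ n̂) = +0.219330+0.301303i

Re=0.2193 Im=0.3013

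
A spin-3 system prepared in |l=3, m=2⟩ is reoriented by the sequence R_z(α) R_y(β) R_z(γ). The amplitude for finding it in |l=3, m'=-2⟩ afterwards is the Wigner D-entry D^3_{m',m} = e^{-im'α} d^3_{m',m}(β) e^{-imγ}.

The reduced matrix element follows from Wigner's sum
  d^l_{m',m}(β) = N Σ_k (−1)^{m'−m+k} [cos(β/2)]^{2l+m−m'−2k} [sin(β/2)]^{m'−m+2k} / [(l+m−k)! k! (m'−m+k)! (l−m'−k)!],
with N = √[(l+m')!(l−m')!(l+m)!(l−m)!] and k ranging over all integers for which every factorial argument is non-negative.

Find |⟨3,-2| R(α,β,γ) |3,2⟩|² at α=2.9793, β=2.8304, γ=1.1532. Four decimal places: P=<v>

First d^3_{-2,2}(β=2.8304), then the phase factors e^{-i(-2)α} and e^{-i(2)γ}:
Half-angle: c=0.154969, s=0.987919. N=√(1·120·120·1)=120.000000
Admissible k: 4..5 (factorial args all ≥0)
  k=4: (−1)^0·120.0000/(24)·0.1550^2·0.9879^4 = +0.114379
  k=5: (−1)^1·120.0000/(120)·0.1550^0·0.9879^6 = -0.929670
d^3_{-2,2}(2.8304) = +0.114379 -0.929670 = -0.815291
|D^3_{-2,2}|² = |d^3_{-2,2}(β)|² = (-0.815291)² = 0.664699 (the z-rotation phases have unit modulus)

P=0.6647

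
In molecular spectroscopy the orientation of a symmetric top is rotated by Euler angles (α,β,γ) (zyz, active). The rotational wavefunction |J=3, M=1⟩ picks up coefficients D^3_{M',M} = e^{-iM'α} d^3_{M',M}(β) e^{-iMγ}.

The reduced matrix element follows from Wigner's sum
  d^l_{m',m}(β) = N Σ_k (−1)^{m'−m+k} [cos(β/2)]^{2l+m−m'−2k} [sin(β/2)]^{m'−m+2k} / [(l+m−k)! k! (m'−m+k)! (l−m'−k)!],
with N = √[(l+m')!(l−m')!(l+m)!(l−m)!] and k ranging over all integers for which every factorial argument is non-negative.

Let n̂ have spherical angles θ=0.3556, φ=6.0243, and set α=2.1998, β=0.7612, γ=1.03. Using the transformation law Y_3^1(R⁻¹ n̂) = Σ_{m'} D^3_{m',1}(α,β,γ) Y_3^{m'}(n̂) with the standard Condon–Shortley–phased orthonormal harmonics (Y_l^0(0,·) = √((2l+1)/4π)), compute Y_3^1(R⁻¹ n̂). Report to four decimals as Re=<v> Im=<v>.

Re=0.0427 Im=-0.0418

Need the full column D^3_{m',1} for m'=−3..3 at α=2.1998, β=0.7612, γ=1.03.
cos(β/2)=0.928442, sin(β/2)=0.371478
d^3_{-3,1}: single k=4 term ⇒ +0.063575;  D = +0.048056-0.041622i
d^3_{-2,1}: k∈[3..4] ⇒ +0.259473 -0.020769 = +0.238704;  D = -0.232526-0.053956i
d^3_{-1,1}: k∈[2..4] ⇒ +0.615227 -0.131320 +0.002628 = +0.486535;  D = +0.189912+0.447940i
d^3_{0,1}: k∈[1..3] ⇒ +0.887763 -0.426358 +0.022751 = +0.484157;  D = +0.249253-0.415067i
d^3_{1,1}: k∈[0..2] ⇒ +0.640514 -0.820303 +0.098490 = -0.081299;  D = +0.080983-0.007162i
d^3_{2,1}: k∈[0..1] ⇒ -0.810413 +0.259473 = -0.550940;  D = -0.362125-0.415211i
d^3_{3,1}: single k=0 term ⇒ +0.397127;  D = +0.088440-0.387154i
Y_3^{m'}(θ=0.3556,φ=6.0243) and Σ D·Y over m':
  (+0.0481-0.0416i)·(+0.0126+0.0123i)  (-0.2325-0.0540i)·(+0.1009+0.0575i)  (+0.1899+0.4479i)·(+0.3691+0.0978i)  (+0.2493-0.4151i)·(+0.4876+0.0000i)  (+0.0810-0.0072i)·(-0.3691+0.0978i)  (-0.3621-0.4152i)·(+0.1009-0.0575i)  (+0.0884-0.3872i)·(-0.0126+0.0123i)
Y_3^1(R⁻¹ n̂) = +0.042685-0.041791i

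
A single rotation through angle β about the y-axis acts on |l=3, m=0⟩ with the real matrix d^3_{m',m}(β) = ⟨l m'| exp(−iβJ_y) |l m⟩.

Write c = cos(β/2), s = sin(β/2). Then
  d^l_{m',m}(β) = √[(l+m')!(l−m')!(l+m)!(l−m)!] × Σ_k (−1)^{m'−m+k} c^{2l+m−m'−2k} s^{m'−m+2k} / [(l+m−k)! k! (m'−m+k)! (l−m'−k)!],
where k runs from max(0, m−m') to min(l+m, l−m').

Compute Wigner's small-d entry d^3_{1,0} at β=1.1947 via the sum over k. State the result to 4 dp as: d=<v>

d=0.1311

d^3_{1,0}(β=1.1947) via Wigner's sum:
Half-angle: c=0.826829, s=0.562453. N=√(24·2·6·6)=41.569219
k: max(0,(0)−(1))=0 … min(3+(0),3−(1))=2
  k=0: (−1)^1·41.5692/(12)·0.8268^5·0.5625^1 = -0.752932
  k=1: (−1)^2·41.5692/(4)·0.8268^3·0.5625^3 = +1.045246
  k=2: (−1)^3·41.5692/(12)·0.8268^1·0.5625^5 = -0.161227
d^3_{1,0}(1.1947) = -0.752932 +1.045246 -0.161227 = +0.131087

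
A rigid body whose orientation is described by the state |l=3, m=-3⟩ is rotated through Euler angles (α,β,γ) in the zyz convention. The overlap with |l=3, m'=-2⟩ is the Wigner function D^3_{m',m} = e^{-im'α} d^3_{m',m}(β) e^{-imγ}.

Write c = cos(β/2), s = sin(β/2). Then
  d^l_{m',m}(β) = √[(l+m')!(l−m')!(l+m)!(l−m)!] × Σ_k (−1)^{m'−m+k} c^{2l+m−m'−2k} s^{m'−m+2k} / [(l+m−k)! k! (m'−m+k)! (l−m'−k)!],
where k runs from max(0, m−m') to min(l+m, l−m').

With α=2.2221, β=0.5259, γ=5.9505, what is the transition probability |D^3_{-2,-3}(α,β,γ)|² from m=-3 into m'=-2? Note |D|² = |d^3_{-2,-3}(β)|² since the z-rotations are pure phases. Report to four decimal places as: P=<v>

P=0.2857

Split into d^3_{-2,-3}(β=0.5259) × two z-phases.
Half-angle: c=0.965627, s=0.259930. N=√(1·120·1·720)=293.938769
k∈{0} keeps every argument non-negative
  k=0: (−1)^1·293.9388/(120)·0.9656^5·0.2599^1 = -0.534540
d^3_{-2,-3}(0.5259) = -0.534540
|D^3_{-2,-3}|² = |d^3_{-2,-3}(β)|² = (-0.534540)² = 0.285733 (the z-rotation phases have unit modulus)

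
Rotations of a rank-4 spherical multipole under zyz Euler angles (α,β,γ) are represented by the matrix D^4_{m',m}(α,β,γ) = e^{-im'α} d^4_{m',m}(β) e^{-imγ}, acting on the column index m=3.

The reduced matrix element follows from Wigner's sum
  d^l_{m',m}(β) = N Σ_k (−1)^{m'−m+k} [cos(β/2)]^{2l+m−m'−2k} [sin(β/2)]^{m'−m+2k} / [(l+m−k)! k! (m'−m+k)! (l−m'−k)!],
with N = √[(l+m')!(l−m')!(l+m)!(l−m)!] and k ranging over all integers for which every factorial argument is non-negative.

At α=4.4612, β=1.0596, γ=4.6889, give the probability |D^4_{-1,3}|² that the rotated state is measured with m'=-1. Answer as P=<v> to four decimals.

Split into d^4_{-1,3}(β=1.0596) × two z-phases.
Half-angle: c=0.862908, s=0.505361. N=√(6·120·5040·1)=1904.940944
Admissible k: 4..5 (factorial args all ≥0)
  k=4: (−1)^0·1904.9409/(144)·0.8629^4·0.5054^4 = +0.478391
  k=5: (−1)^1·1904.9409/(240)·0.8629^2·0.5054^6 = -0.098448
d^4_{-1,3}(1.0596) = +0.478391 -0.098448 = +0.379943
|D^4_{-1,3}|² = |d^4_{-1,3}(β)|² = (+0.379943)² = 0.144357 (the z-rotation phases have unit modulus)

P=0.1444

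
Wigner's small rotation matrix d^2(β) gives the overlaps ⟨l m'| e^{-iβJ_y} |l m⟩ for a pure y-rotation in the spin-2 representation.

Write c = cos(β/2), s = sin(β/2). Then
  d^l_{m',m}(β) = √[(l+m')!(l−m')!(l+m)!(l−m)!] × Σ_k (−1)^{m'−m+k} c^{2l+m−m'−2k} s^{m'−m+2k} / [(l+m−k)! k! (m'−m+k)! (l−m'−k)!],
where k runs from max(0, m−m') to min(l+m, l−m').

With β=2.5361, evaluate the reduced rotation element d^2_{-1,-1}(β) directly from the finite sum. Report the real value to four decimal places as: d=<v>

d^2_{-1,-1}(β=2.5361) via Wigner's sum:
c=cos(2.5361/2)=0.298143, s=sin(2.5361/2)=0.954521; N=√[1·6·1·6]=6.000000
Admissible k: 0..1 (factorial args all ≥0)
  k=0: (−1)^0·6.0000/(6)·0.2981^4·0.9545^0 = +0.007901
  k=1: (−1)^1·6.0000/(2)·0.2981^2·0.9545^2 = -0.242963
d^2_{-1,-1}(2.5361) = +0.007901 -0.242963 = -0.235062

d=-0.2351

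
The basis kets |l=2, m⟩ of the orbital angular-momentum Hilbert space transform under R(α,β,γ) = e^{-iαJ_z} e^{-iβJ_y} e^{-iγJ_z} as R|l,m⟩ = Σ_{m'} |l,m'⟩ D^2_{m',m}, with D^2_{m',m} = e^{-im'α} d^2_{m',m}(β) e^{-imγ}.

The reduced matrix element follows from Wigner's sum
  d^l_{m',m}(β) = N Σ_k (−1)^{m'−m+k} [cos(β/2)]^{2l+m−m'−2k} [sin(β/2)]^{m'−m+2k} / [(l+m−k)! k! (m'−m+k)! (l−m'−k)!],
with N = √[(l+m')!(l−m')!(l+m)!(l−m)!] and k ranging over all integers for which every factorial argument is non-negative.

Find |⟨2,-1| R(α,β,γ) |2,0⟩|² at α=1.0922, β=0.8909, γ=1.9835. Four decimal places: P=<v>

Split into d^2_{-1,0}(β=0.8909) × two z-phases.
With c≡cos(β/2)=0.902417 and s≡sin(β/2)=0.430864, N=[1·6·2·2]^{1/2}=4.898979
k: max(0,(0)−(-1))=1 … min(2+(0),2−(-1))=2
  k=1: (−1)^0·4.8990/(2)·0.9024^3·0.4309^1 = +0.775599
  k=2: (−1)^1·4.8990/(2)·0.9024^1·0.4309^3 = -0.176809
d^2_{-1,0}(0.8909) = +0.775599 -0.176809 = +0.598791
|D^2_{-1,0}|² = |d^2_{-1,0}(β)|² = (+0.598791)² = 0.358550 (the z-rotation phases have unit modulus)

P=0.3586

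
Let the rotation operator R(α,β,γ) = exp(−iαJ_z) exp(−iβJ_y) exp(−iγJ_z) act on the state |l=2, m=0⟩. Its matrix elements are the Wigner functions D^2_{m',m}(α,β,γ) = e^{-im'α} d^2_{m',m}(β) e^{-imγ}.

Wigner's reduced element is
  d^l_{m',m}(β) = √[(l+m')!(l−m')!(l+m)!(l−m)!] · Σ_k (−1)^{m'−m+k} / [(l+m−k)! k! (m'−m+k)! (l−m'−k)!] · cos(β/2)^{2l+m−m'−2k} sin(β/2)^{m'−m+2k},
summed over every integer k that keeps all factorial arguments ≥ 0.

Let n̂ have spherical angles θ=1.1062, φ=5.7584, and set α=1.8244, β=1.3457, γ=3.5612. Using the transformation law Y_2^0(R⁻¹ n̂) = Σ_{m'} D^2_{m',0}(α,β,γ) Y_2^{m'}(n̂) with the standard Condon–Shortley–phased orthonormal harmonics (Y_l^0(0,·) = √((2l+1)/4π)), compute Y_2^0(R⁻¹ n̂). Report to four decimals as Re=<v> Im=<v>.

Need the full column D^2_{m',0} for m'=−2..2 at α=1.8244, β=1.3457, γ=3.5612.
cos(β/2)=0.782049, sin(β/2)=0.623217
d^2_{-2,0}: single k=2 term ⇒ +0.581865;  D = -0.508611-0.282634i
d^2_{-1,0}: k∈[1..2] ⇒ +0.730157 -0.463690 = +0.266467;  D = -0.066855+0.257944i
d^2_{0,0}: k∈[0..2] ⇒ +0.374055 -0.950182 +0.150854 = -0.425272;  D = -0.425272+0.000000i
d^2_{1,0}: k∈[0..1] ⇒ -0.730157 +0.463690 = -0.266467;  D = +0.066855+0.257944i
d^2_{2,0}: single k=0 term ⇒ +0.581865;  D = -0.508611+0.282634i
Y_2^{m'}(θ=1.1062,φ=5.7584) and Σ D·Y over m':
  (-0.5086-0.2826i)·(+0.1537+0.2677i)  (-0.0669+0.2579i)·(+0.2678+0.1550i)  (-0.4253+0.0000i)·(-0.1254+0.0000i)  (+0.0669+0.2579i)·(-0.2678+0.1550i)  (-0.5086+0.2826i)·(+0.1537-0.2677i)
Y_2^0(R⁻¹ n̂) = -0.067488+0.000000i

Re=-0.0675 Im=0.0000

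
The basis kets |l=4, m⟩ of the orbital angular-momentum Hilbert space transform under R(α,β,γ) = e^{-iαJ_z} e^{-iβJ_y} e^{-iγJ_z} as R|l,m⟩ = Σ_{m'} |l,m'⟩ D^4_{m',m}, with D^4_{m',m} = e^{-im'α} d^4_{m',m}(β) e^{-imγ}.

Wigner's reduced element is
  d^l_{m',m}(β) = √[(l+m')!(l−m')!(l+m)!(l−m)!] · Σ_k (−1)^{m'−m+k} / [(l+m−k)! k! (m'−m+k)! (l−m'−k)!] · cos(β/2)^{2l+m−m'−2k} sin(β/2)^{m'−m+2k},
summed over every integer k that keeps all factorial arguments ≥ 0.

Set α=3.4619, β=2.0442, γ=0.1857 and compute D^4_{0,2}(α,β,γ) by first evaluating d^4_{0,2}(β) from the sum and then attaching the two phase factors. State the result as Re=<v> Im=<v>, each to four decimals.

Re=0.1328 Im=-0.0517

First d^4_{0,2}(β=2.0442), then the phase factors e^{-i(0)α} and e^{-i(2)γ}:
c=cos(2.0442/2)=0.521575, s=sin(2.0442/2)=0.853205; N=√[24·24·720·2]=910.735966
k∈{2,3,4} keeps every argument non-negative
  k=2: (−1)^0·910.7360/(96)·0.5216^6·0.8532^2 = +0.139037
  k=3: (−1)^1·910.7360/(36)·0.5216^4·0.8532^4 = -0.992138
  k=4: (−1)^2·910.7360/(96)·0.5216^2·0.8532^6 = +0.995581
d^4_{0,2}(2.0442) = +0.139037 -0.992138 +0.995581 = +0.142479
D = (+1.000000+0.000000i)·(+0.142479)·(+0.931820-0.362920i) = +0.132765-0.051709i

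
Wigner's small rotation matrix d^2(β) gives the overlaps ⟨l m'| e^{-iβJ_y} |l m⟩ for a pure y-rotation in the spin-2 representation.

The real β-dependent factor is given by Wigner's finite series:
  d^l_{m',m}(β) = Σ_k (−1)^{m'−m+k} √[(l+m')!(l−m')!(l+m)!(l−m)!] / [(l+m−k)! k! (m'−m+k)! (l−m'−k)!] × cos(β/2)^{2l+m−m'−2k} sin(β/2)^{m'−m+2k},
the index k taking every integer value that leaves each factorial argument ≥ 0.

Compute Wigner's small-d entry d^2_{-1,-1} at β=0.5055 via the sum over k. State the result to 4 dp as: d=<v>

d=0.7030

d^2_{-1,-1}(β=0.5055) via Wigner's sum:
Half-angle: c=0.968228, s=0.250068. N=√(1·6·1·6)=6.000000
Admissible k: 0..1 (factorial args all ≥0)
  k=0: (−1)^0·6.0000/(6)·0.9682^4·0.2501^0 = +0.878843
  k=1: (−1)^1·6.0000/(2)·0.9682^2·0.2501^2 = -0.175870
d^2_{-1,-1}(0.5055) = +0.878843 -0.175870 = +0.702973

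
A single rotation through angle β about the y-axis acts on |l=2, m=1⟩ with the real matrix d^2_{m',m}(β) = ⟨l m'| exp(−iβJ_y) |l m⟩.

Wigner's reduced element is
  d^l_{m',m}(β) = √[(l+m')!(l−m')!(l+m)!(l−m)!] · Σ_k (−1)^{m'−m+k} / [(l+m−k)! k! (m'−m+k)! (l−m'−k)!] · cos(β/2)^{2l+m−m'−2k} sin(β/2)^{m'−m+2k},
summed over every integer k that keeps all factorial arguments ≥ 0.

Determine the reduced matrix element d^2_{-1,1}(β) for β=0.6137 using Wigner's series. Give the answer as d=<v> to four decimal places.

d^2_{-1,1}(β=0.6137) via Wigner's sum:
Half-angle: c=0.953290, s=0.302057. N=√(1·6·6·1)=6.000000
The bounds max(0,m−m')=2 and min(l+m,l−m')=3 give 2 terms
  k=2: (−1)^0·6.0000/(2)·0.9533^2·0.3021^2 = +0.248742
  k=3: (−1)^1·6.0000/(6)·0.9533^0·0.3021^4 = -0.008324
d^2_{-1,1}(0.6137) = +0.248742 -0.008324 = +0.240418

d=0.2404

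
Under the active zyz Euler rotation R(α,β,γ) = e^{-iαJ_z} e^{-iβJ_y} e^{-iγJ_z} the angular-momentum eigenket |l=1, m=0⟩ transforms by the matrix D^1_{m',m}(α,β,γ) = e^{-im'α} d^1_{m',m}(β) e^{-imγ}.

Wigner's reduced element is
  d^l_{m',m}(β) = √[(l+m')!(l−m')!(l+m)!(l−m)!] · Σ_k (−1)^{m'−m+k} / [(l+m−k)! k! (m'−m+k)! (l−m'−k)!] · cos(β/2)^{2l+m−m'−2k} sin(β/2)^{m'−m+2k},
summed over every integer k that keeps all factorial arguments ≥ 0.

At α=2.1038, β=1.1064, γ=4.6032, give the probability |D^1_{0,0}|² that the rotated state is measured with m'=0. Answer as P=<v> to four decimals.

First d^1_{0,0}(β=1.1064), then the phase factors e^{-i(0)α} and e^{-i(0)γ}:
With c≡cos(β/2)=0.850848 and s≡sin(β/2)=0.525413, N=[1·1·1·1]^{1/2}=1.000000
k: max(0,(0)−(0))=0 … min(1+(0),1−(0))=1
  k=0: (−1)^0·1.0000/(1)·0.8508^2·0.5254^0 = +0.723942
  k=1: (−1)^1·1.0000/(1)·0.8508^0·0.5254^2 = -0.276058
d^1_{0,0}(1.1064) = +0.723942 -0.276058 = +0.447883
|D^1_{0,0}|² = |d^1_{0,0}(β)|² = (+0.447883)² = 0.200599 (the z-rotation phases have unit modulus)

P=0.2006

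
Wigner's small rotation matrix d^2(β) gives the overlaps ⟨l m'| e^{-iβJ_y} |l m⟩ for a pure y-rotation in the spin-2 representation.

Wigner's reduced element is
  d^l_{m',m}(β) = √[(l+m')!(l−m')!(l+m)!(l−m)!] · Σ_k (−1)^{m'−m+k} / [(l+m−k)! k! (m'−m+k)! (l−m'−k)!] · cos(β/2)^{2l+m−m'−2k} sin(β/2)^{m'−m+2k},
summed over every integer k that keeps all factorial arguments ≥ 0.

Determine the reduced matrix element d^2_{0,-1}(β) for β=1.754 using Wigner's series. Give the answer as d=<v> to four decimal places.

d=0.2194

d^2_{0,-1}(β=1.754) via Wigner's sum:
With c≡cos(β/2)=0.639460 and s≡sin(β/2)=0.768824, N=[2·2·1·6]^{1/2}=4.898979
k: max(0,(-1)−(0))=0 … min(2+(-1),2−(0))=1
  k=0: (−1)^1·4.8990/(2)·0.6395^3·0.7688^1 = -0.492429
  k=1: (−1)^2·4.8990/(2)·0.6395^1·0.7688^3 = +0.711820
d^2_{0,-1}(1.754) = -0.492429 +0.711820 = +0.219391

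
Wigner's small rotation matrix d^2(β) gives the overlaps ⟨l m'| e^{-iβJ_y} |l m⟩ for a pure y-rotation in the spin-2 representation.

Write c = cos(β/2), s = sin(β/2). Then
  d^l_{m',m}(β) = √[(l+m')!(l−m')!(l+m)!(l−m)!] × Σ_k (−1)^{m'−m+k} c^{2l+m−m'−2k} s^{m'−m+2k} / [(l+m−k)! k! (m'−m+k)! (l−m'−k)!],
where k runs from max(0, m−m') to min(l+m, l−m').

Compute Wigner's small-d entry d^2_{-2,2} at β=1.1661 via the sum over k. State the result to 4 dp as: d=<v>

d^2_{-2,2}(β=1.1661) via Wigner's sum:
Half-angle: c=0.834787, s=0.550573. N=√(1·24·24·1)=24.000000
Admissible k: 4..4 (factorial args all ≥0)
  k=4: (−1)^0·24.0000/(24)·0.8348^0·0.5506^4 = +0.091888
d^2_{-2,2}(1.1661) = +0.091888

d=0.0919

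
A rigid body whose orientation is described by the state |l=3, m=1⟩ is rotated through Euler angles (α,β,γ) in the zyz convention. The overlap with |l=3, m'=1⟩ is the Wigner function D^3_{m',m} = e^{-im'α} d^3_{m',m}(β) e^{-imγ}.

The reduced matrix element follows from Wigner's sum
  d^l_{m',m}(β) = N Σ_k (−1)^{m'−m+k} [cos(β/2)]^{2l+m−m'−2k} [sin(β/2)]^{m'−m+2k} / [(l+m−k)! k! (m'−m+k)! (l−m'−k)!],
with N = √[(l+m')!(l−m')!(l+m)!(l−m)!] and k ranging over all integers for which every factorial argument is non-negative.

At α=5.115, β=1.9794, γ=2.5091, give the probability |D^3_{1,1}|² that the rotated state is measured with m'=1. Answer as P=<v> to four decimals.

P=0.1619

First d^3_{1,1}(β=1.9794), then the phase factors e^{-i(1)α} and e^{-i(1)γ}:
c=cos(1.9794/2)=0.548941, s=sin(1.9794/2)=0.835861; N=√[24·2·24·2]=48.000000
k∈{0,1,2} keeps every argument non-negative
  k=0: (−1)^0·48.0000/(48)·0.5489^6·0.8359^0 = +0.027362
  k=1: (−1)^1·48.0000/(6)·0.5489^4·0.8359^2 = -0.507528
  k=2: (−1)^2·48.0000/(8)·0.5489^2·0.8359^4 = +0.882549
d^3_{1,1}(1.9794) = +0.027362 -0.507528 +0.882549 = +0.402384
|D^3_{1,1}|² = |d^3_{1,1}(β)|² = (+0.402384)² = 0.161913 (the z-rotation phases have unit modulus)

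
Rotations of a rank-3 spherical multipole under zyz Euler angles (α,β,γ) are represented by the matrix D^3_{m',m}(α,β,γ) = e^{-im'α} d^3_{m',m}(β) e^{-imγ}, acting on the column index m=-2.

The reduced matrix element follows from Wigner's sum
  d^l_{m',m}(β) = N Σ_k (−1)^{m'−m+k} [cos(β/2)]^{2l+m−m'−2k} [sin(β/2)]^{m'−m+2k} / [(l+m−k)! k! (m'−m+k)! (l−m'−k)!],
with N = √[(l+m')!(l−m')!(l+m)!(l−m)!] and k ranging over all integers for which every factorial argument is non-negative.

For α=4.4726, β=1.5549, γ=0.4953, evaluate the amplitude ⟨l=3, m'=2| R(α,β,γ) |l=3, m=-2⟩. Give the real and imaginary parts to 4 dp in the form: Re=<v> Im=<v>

Re=-0.0498 Im=-0.4933

First d^3_{2,-2}(β=1.5549), then the phase factors e^{-i(2)α} and e^{-i(-2)γ}:
Half-angle: c=0.712705, s=0.701464. N=√(120·1·1·120)=120.000000
k∈{0,1} keeps every argument non-negative
  k=0: (−1)^4·120.0000/(24)·0.7127^2·0.7015^4 = +0.614910
  k=1: (−1)^5·120.0000/(120)·0.7127^0·0.7015^6 = -0.119133
d^3_{2,-2}(1.5549) = +0.614910 -0.119133 = +0.495776
Attach z-rotation phases: D = e^{-i(2)(4.4726)}·(+0.495776)·e^{-i(-2)(0.4953)} = -0.049800-0.493269i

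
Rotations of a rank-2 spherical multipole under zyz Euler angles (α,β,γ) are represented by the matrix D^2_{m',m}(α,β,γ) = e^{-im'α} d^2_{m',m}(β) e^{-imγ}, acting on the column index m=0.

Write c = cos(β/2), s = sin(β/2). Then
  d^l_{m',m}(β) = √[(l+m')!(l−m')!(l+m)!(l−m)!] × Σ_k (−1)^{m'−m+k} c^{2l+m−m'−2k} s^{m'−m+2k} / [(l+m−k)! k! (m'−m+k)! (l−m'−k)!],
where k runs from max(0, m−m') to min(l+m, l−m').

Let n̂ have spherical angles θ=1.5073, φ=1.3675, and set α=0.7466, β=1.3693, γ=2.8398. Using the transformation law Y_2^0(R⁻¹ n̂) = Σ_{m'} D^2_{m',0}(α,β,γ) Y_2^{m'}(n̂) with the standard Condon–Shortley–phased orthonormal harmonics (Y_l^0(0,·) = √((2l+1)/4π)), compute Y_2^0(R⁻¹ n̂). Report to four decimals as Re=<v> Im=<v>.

Need the full column D^2_{m',0} for m'=−2..2 at α=0.7466, β=1.3693, γ=2.8398.
cos(β/2)=0.774640, sin(β/2)=0.632402
d^2_{-2,0}: single k=2 term ⇒ +0.587844;  D = +0.045569+0.586075i
d^2_{-1,0}: k∈[1..2] ⇒ +0.720061 -0.479905 = +0.240156;  D = +0.176275+0.163101i
d^2_{0,0}: k∈[0..2] ⇒ +0.360081 -0.959946 +0.159946 = -0.439919;  D = -0.439919+0.000000i
d^2_{1,0}: k∈[0..1] ⇒ -0.720061 +0.479905 = -0.240156;  D = -0.176275+0.163101i
d^2_{2,0}: single k=0 term ⇒ +0.587844;  D = +0.045569-0.586075i
Y_2^{m'}(θ=1.5073,φ=1.3675) and Σ D·Y over m':
  (+0.0456+0.5861i)·(-0.3534-0.1521i)  (+0.1763+0.1631i)·(+0.0099-0.0479i)  (-0.4399+0.0000i)·(-0.3116+0.0000i)  (-0.1763+0.1631i)·(-0.0099-0.0479i)  (+0.0456-0.5861i)·(-0.3534+0.1521i)
Y_2^0(R⁻¹ n̂) = +0.302321+0.000000i

Re=0.3023 Im=0.0000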